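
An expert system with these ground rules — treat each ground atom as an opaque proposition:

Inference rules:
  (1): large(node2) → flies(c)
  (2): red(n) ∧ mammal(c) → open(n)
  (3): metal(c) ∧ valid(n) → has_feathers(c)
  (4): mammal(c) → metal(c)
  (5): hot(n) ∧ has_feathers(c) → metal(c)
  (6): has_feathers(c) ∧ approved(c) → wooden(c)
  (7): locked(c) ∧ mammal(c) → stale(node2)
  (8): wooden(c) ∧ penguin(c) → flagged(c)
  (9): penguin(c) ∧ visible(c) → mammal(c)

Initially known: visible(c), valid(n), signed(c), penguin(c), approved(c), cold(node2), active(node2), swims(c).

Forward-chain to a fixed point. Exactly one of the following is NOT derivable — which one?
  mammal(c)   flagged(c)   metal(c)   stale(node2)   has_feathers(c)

Round 1 — (9), derive mammal(c).
Round 2 — (4), derive metal(c).
Round 3 — (3), derive has_feathers(c).
Round 4 — (6), derive wooden(c).
Round 5 — (8), derive flagged(c).
Derived: has_feathers(c) (round 3), mammal(c) (round 1), flagged(c) (round 5), metal(c) (round 2). stale(node2) never appears in any round.

stale(node2)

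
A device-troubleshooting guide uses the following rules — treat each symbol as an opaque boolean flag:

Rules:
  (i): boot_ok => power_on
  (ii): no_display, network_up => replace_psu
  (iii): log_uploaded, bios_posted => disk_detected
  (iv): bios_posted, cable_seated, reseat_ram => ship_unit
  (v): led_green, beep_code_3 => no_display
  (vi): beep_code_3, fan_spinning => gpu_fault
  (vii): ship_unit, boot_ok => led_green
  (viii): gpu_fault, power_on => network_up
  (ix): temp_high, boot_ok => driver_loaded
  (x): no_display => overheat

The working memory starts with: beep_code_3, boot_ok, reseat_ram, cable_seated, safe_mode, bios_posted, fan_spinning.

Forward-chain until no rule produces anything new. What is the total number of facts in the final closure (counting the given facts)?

[1] (i) [boot_ok => power_on]; (iv) [bios_posted, cable_seated, reseat_ram => ship_unit]; (vi) [beep_code_3, fan_spinning => gpu_fault]. ⇒ new: power_on, ship_unit, gpu_fault.
[2] (vii) [ship_unit, boot_ok => led_green]; (viii) [gpu_fault, power_on => network_up]. ⇒ new: led_green, network_up.
[3] (v) [led_green, beep_code_3 => no_display]. ⇒ new: no_display.
[4] (ii) [no_display, network_up => replace_psu]; (x) [no_display => overheat]. ⇒ new: replace_psu, overheat.
Closure: {beep_code_3, bios_posted, boot_ok, cable_seated, fan_spinning, gpu_fault, led_green, network_up, no_display, overheat, power_on, replace_psu, reseat_ram, safe_mode, ship_unit} — 15 facts.

15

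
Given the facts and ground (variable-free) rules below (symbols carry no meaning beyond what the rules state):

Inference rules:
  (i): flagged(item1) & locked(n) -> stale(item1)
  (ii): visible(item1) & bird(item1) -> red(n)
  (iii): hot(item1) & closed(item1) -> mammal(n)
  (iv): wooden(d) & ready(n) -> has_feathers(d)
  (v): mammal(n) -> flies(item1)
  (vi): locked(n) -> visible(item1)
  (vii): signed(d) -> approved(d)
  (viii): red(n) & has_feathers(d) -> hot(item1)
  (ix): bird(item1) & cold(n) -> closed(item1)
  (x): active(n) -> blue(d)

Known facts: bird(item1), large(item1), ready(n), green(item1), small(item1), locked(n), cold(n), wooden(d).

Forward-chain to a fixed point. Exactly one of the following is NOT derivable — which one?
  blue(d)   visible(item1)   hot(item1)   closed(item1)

Round 1: (iv) [wooden(d) & ready(n) -> has_feathers(d)]; (vi) [locked(n) -> visible(item1)]; (ix) [bird(item1) & cold(n) -> closed(item1)]. New: has_feathers(d), visible(item1), closed(item1).
Round 2: (ii) [visible(item1) & bird(item1) -> red(n)]. New: red(n).
Round 3: (viii) [red(n) & has_feathers(d) -> hot(item1)]. New: hot(item1).
Round 4: (iii) [hot(item1) & closed(item1) -> mammal(n)]. New: mammal(n).
Round 5: (v) [mammal(n) -> flies(item1)]. New: flies(item1).
Derived: closed(item1) (round 1), hot(item1) (round 3), visible(item1) (round 1). blue(d) never appears in any round.

blue(d)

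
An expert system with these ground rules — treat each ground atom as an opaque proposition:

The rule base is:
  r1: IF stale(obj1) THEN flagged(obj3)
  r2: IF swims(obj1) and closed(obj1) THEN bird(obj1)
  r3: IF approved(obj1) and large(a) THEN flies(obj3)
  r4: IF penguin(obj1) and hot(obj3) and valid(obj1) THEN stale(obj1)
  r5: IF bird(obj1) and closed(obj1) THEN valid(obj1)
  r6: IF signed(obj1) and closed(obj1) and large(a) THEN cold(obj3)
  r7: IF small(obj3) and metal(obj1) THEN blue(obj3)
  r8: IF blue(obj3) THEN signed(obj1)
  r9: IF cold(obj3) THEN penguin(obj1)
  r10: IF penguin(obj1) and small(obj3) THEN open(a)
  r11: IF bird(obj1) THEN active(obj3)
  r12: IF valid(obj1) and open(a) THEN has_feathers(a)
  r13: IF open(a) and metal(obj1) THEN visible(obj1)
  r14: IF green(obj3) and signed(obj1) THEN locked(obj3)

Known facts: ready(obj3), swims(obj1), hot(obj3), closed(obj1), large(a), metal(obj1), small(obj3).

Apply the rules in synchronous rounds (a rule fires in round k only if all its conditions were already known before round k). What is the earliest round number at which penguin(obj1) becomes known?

Round 1: r2 [IF swims(obj1) and closed(obj1) THEN bird(obj1)]; r7 [IF small(obj3) and metal(obj1) THEN blue(obj3)]. Adds bird(obj1), blue(obj3).
Round 2: r5 [IF bird(obj1) and closed(obj1) THEN valid(obj1)]; r8 [IF blue(obj3) THEN signed(obj1)]; r11 [IF bird(obj1) THEN active(obj3)]. Adds valid(obj1), signed(obj1), active(obj3).
Round 3: r6 [IF signed(obj1) and closed(obj1) and large(a) THEN cold(obj3)]. Adds cold(obj3).
Round 4: r9 [IF cold(obj3) THEN penguin(obj1)]. Adds penguin(obj1).
penguin(obj1) first appears in round 4.

4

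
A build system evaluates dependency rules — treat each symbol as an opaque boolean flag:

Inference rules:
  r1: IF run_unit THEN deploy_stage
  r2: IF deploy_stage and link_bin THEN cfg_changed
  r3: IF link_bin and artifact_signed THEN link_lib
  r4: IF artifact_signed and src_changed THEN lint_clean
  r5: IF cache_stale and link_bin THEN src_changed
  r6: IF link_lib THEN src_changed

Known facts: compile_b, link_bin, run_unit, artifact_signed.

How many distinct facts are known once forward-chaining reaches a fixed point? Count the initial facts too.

Round 1: r1 [IF run_unit THEN deploy_stage]; r3 [IF link_bin and artifact_signed THEN link_lib]. Adds deploy_stage, link_lib.
Round 2: r2 [IF deploy_stage and link_bin THEN cfg_changed]; r6 [IF link_lib THEN src_changed]. Adds cfg_changed, src_changed.
Round 3: r4 [IF artifact_signed and src_changed THEN lint_clean]. Adds lint_clean.
Closure: {artifact_signed, cfg_changed, compile_b, deploy_stage, link_bin, link_lib, lint_clean, run_unit, src_changed} — 9 facts.

9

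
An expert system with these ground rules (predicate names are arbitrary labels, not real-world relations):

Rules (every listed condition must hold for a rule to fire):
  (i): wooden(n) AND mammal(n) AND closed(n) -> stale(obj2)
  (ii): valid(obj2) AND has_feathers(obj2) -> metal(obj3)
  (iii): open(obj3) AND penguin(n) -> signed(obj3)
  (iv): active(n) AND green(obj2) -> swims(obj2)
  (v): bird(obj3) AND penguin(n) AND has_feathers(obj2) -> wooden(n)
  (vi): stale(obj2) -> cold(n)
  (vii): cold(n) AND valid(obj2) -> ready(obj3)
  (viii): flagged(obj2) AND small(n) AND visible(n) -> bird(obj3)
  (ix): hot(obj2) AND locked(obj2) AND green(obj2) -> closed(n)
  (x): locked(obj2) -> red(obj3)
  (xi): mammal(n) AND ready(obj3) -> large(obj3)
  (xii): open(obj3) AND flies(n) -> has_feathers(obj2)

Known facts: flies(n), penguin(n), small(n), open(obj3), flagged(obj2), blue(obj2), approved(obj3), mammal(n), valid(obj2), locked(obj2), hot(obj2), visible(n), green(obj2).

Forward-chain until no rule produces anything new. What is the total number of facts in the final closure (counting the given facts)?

Round 1 fires (iii), (viii), (ix), (x), (xii), giving signed(obj3), bird(obj3), closed(n), red(obj3), has_feathers(obj2).
Round 2 fires (ii), (v), giving metal(obj3), wooden(n).
Round 3 fires (i), giving stale(obj2).
Round 4 fires (vi), giving cold(n).
Round 5 fires (vii), giving ready(obj3).
Round 6 fires (xi), giving large(obj3).
Closure: {approved(obj3), bird(obj3), blue(obj2), closed(n), cold(n), flagged(obj2), flies(n), green(obj2), has_feathers(obj2), hot(obj2), large(obj3), locked(obj2), mammal(n), metal(obj3), open(obj3), penguin(n), ready(obj3), red(obj3), signed(obj3), small(n), stale(obj2), valid(obj2), visible(n), wooden(n)} — 24 facts.

24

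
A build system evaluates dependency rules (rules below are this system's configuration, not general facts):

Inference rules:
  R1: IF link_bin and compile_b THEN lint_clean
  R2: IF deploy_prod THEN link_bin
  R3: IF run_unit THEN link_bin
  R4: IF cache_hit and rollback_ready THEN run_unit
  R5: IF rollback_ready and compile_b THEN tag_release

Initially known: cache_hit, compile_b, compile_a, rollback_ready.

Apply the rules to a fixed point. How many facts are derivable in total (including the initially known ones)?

Round 1: R4 [IF cache_hit and rollback_ready THEN run_unit]; R5 [IF rollback_ready and compile_b THEN tag_release]. New: run_unit, tag_release.
Round 2: R3 [IF run_unit THEN link_bin]. New: link_bin.
Round 3: R1 [IF link_bin and compile_b THEN lint_clean]. New: lint_clean.
Closure: {cache_hit, compile_a, compile_b, link_bin, lint_clean, rollback_ready, run_unit, tag_release} — 8 facts.

8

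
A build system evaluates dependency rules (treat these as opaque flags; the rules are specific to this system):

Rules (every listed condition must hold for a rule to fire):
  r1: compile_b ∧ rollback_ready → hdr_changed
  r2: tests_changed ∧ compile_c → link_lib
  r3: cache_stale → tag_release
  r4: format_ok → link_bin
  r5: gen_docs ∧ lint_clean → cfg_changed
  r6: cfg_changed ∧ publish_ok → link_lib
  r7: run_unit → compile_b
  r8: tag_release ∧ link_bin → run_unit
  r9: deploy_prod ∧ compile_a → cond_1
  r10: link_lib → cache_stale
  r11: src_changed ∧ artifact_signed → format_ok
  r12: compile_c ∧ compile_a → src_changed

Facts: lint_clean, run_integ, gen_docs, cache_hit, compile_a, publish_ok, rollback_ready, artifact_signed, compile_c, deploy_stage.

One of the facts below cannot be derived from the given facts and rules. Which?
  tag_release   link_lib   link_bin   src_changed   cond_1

cond_1

Round 1: r5 [gen_docs ∧ lint_clean → cfg_changed]; r12 [compile_c ∧ compile_a → src_changed]. New: cfg_changed, src_changed.
Round 2: r6 [cfg_changed ∧ publish_ok → link_lib]; r11 [src_changed ∧ artifact_signed → format_ok]. New: link_lib, format_ok.
Round 3: r4 [format_ok → link_bin]; r10 [link_lib → cache_stale]. New: link_bin, cache_stale.
Round 4: r3 [cache_stale → tag_release]. New: tag_release.
Round 5: r8 [tag_release ∧ link_bin → run_unit]. New: run_unit.
Round 6: r7 [run_unit → compile_b]. New: compile_b.
Round 7: r1 [compile_b ∧ rollback_ready → hdr_changed]. New: hdr_changed.
Derived: link_bin (round 3), src_changed (round 1), link_lib (round 2), tag_release (round 4). cond_1 never appears in any round.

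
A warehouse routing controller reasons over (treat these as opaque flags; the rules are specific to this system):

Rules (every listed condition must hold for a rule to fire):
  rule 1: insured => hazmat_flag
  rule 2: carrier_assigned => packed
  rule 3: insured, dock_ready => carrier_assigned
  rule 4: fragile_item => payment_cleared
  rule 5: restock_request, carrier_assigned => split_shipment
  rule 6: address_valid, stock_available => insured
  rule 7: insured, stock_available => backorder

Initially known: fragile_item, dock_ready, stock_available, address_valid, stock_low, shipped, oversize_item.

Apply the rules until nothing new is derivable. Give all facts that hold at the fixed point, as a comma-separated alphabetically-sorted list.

address_valid, backorder, carrier_assigned, dock_ready, fragile_item, hazmat_flag, insured, oversize_item, packed, payment_cleared, shipped, stock_available, stock_low

Round 1: rule 4 [fragile_item => payment_cleared]; rule 6 [address_valid, stock_available => insured]. Adds payment_cleared, insured.
Round 2: rule 1 [insured => hazmat_flag]; rule 3 [insured, dock_ready => carrier_assigned]; rule 7 [insured, stock_available => backorder]. Adds hazmat_flag, carrier_assigned, backorder.
Round 3: rule 2 [carrier_assigned => packed]. Adds packed.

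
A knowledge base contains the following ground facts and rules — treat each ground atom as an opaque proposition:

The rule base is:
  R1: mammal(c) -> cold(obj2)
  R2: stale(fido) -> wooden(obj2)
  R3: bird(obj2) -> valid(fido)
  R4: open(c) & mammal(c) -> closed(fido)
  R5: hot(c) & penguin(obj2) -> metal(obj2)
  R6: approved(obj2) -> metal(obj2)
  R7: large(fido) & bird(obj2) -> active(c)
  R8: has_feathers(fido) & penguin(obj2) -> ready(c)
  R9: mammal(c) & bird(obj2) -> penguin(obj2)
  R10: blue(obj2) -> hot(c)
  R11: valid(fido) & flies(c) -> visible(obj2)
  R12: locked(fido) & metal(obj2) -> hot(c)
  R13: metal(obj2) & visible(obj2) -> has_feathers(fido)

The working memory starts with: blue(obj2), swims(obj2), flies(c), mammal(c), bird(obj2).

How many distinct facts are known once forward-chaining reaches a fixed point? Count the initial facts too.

Round 1: R1 [mammal(c) -> cold(obj2)]; R3 [bird(obj2) -> valid(fido)]; R9 [mammal(c) & bird(obj2) -> penguin(obj2)]; R10 [blue(obj2) -> hot(c)]. Adds cold(obj2), valid(fido), penguin(obj2), hot(c).
Round 2: R5 [hot(c) & penguin(obj2) -> metal(obj2)]; R11 [valid(fido) & flies(c) -> visible(obj2)]. Adds metal(obj2), visible(obj2).
Round 3: R13 [metal(obj2) & visible(obj2) -> has_feathers(fido)]. Adds has_feathers(fido).
Round 4: R8 [has_feathers(fido) & penguin(obj2) -> ready(c)]. Adds ready(c).
Closure: {bird(obj2), blue(obj2), cold(obj2), flies(c), has_feathers(fido), hot(c), mammal(c), metal(obj2), penguin(obj2), ready(c), swims(obj2), valid(fido), visible(obj2)} — 13 facts.

13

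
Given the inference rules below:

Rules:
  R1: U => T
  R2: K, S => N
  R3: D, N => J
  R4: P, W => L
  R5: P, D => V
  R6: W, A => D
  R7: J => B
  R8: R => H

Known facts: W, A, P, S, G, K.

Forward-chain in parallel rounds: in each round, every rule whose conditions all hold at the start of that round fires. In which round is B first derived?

Round 1: R2 [K, S => N]; R4 [P, W => L]; R6 [W, A => D]. New: N, L, D.
Round 2: R3 [D, N => J]; R5 [P, D => V]. New: J, V.
Round 3: R7 [J => B]. New: B.
B first appears in round 3.

3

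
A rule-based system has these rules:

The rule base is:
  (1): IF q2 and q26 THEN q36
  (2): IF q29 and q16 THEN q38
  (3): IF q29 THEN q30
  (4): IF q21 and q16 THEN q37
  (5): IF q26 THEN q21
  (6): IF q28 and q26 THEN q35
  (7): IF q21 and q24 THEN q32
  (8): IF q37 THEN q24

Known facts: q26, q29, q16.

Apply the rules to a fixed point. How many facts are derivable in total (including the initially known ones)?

Round 1: (2) [IF q29 and q16 THEN q38]; (3) [IF q29 THEN q30]; (5) [IF q26 THEN q21]. Adds q38, q30, q21.
Round 2: (4) [IF q21 and q16 THEN q37]. Adds q37.
Round 3: (8) [IF q37 THEN q24]. Adds q24.
Round 4: (7) [IF q21 and q24 THEN q32]. Adds q32.
Closure: {q16, q21, q24, q26, q29, q30, q32, q37, q38} — 9 facts.

9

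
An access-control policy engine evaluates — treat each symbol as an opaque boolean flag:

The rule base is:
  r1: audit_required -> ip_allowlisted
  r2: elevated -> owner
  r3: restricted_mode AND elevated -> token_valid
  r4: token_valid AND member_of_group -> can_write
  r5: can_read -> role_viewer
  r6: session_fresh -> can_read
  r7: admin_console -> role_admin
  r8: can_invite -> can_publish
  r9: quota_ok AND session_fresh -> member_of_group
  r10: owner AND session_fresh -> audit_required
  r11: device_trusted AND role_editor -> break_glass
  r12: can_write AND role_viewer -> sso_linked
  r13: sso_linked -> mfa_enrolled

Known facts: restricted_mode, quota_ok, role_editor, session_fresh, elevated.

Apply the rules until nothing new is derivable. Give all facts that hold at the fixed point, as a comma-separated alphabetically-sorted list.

Round 1 — r2, r3, r6, r9, derive owner, token_valid, can_read, member_of_group.
Round 2 — r4, r5, r10, derive can_write, role_viewer, audit_required.
Round 3 — r1, r12, derive ip_allowlisted, sso_linked.
Round 4 — r13, derive mfa_enrolled.

audit_required, can_read, can_write, elevated, ip_allowlisted, member_of_group, mfa_enrolled, owner, quota_ok, restricted_mode, role_editor, role_viewer, session_fresh, sso_linked, token_valid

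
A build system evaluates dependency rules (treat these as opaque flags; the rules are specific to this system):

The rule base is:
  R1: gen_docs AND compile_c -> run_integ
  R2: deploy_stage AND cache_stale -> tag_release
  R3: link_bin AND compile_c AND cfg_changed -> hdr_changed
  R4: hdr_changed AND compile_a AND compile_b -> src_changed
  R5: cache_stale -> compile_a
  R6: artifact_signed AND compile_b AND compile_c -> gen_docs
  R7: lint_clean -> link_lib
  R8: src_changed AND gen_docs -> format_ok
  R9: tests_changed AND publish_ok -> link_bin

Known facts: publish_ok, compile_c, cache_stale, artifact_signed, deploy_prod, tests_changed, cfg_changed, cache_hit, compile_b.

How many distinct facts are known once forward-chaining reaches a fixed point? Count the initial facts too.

Round 1: R5 [cache_stale -> compile_a]; R6 [artifact_signed AND compile_b AND compile_c -> gen_docs]; R9 [tests_changed AND publish_ok -> link_bin]. New: compile_a, gen_docs, link_bin.
Round 2: R1 [gen_docs AND compile_c -> run_integ]; R3 [link_bin AND compile_c AND cfg_changed -> hdr_changed]. New: run_integ, hdr_changed.
Round 3: R4 [hdr_changed AND compile_a AND compile_b -> src_changed]. New: src_changed.
Round 4: R8 [src_changed AND gen_docs -> format_ok]. New: format_ok.
Closure: {artifact_signed, cache_hit, cache_stale, cfg_changed, compile_a, compile_b, compile_c, deploy_prod, format_ok, gen_docs, hdr_changed, link_bin, publish_ok, run_integ, src_changed, tests_changed} — 16 facts.

16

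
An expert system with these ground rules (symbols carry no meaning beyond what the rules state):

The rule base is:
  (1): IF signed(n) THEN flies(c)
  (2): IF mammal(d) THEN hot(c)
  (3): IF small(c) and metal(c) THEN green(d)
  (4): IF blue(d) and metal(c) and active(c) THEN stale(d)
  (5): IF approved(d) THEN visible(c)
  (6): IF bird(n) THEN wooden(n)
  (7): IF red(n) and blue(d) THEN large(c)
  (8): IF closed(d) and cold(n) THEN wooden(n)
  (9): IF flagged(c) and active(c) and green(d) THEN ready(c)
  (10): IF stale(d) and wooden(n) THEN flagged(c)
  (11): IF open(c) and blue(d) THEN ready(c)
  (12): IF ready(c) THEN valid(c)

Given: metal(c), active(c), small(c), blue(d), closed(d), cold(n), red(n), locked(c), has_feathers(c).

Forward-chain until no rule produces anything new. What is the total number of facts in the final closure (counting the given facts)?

16

Round 1 fires (3), (4), (7), (8), giving green(d), stale(d), large(c), wooden(n).
Round 2 fires (10), giving flagged(c).
Round 3 fires (9), giving ready(c).
Round 4 fires (12), giving valid(c).
Closure: {active(c), blue(d), closed(d), cold(n), flagged(c), green(d), has_feathers(c), large(c), locked(c), metal(c), ready(c), red(n), small(c), stale(d), valid(c), wooden(n)} — 16 facts.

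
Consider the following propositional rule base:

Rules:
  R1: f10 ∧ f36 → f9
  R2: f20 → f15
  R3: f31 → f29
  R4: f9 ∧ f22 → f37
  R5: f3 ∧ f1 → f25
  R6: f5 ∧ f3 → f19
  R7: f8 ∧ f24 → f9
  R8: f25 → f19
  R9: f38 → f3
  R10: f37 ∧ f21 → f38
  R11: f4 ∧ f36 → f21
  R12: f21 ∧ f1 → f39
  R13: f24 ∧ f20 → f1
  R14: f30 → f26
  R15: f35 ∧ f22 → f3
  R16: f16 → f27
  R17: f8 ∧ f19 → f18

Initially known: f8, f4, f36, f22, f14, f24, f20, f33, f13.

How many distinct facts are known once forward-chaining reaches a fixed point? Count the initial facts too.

Round 1 — R2, R7, R11, R13, derive f15, f9, f21, f1.
Round 2 — R4, R12, derive f37, f39.
Round 3 — R10, derive f38.
Round 4 — R9, derive f3.
Round 5 — R5, derive f25.
Round 6 — R8, derive f19.
Round 7 — R17, derive f18.
Closure: {f1, f13, f14, f15, f18, f19, f20, f21, f22, f24, f25, f3, f33, f36, f37, f38, f39, f4, f8, f9} — 20 facts.

20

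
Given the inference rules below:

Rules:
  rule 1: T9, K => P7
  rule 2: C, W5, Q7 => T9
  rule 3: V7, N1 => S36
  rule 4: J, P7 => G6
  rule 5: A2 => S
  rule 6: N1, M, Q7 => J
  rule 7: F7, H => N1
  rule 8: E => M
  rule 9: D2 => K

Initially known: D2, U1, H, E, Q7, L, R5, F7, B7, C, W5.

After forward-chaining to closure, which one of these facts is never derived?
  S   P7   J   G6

S

Round 1: rule 2 [C, W5, Q7 => T9]; rule 7 [F7, H => N1]; rule 8 [E => M]; rule 9 [D2 => K]. New: T9, N1, M, K.
Round 2: rule 1 [T9, K => P7]; rule 6 [N1, M, Q7 => J]. New: P7, J.
Round 3: rule 4 [J, P7 => G6]. New: G6.
Derived: J (round 2), P7 (round 2), G6 (round 3). S never appears in any round.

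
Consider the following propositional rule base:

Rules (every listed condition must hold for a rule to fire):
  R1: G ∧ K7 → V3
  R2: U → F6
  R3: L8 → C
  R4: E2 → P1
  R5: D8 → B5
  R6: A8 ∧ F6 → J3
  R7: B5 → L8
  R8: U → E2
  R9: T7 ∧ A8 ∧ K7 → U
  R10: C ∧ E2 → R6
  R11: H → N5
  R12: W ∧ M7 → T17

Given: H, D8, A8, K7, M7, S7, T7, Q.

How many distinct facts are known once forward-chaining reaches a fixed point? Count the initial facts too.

18

Round 1: R5 [D8 → B5]; R9 [T7 ∧ A8 ∧ K7 → U]; R11 [H → N5]. Adds B5, U, N5.
Round 2: R2 [U → F6]; R7 [B5 → L8]; R8 [U → E2]. Adds F6, L8, E2.
Round 3: R3 [L8 → C]; R4 [E2 → P1]; R6 [A8 ∧ F6 → J3]. Adds C, P1, J3.
Round 4: R10 [C ∧ E2 → R6]. Adds R6.
Closure: {A8, B5, C, D8, E2, F6, H, J3, K7, L8, M7, N5, P1, Q, R6, S7, T7, U} — 18 facts.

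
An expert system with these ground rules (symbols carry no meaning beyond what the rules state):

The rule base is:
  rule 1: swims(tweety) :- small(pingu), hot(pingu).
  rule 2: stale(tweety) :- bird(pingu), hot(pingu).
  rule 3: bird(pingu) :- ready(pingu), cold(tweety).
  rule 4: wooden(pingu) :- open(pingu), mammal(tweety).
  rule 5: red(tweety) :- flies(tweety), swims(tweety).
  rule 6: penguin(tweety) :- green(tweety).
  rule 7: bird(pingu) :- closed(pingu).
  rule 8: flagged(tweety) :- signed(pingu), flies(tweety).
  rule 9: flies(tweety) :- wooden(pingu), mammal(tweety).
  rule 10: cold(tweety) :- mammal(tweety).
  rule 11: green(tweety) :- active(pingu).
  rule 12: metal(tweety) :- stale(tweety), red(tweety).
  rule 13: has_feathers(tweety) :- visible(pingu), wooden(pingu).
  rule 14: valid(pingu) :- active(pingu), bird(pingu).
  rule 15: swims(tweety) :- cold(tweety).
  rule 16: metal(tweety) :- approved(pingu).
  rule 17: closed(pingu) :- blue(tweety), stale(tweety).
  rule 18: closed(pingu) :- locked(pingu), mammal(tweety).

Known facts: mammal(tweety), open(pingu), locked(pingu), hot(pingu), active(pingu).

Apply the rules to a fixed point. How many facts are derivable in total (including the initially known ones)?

17

[1] rule 4 [wooden(pingu) :- open(pingu), mammal(tweety).]; rule 10 [cold(tweety) :- mammal(tweety).]; rule 11 [green(tweety) :- active(pingu).]; rule 18 [closed(pingu) :- locked(pingu), mammal(tweety).]. ⇒ new: wooden(pingu), cold(tweety), green(tweety), closed(pingu).
[2] rule 6 [penguin(tweety) :- green(tweety).]; rule 7 [bird(pingu) :- closed(pingu).]; rule 9 [flies(tweety) :- wooden(pingu), mammal(tweety).]; rule 15 [swims(tweety) :- cold(tweety).]. ⇒ new: penguin(tweety), bird(pingu), flies(tweety), swims(tweety).
[3] rule 2 [stale(tweety) :- bird(pingu), hot(pingu).]; rule 5 [red(tweety) :- flies(tweety), swims(tweety).]; rule 14 [valid(pingu) :- active(pingu), bird(pingu).]. ⇒ new: stale(tweety), red(tweety), valid(pingu).
[4] rule 12 [metal(tweety) :- stale(tweety), red(tweety).]. ⇒ new: metal(tweety).
Closure: {active(pingu), bird(pingu), closed(pingu), cold(tweety), flies(tweety), green(tweety), hot(pingu), locked(pingu), mammal(tweety), metal(tweety), open(pingu), penguin(tweety), red(tweety), stale(tweety), swims(tweety), valid(pingu), wooden(pingu)} — 17 facts.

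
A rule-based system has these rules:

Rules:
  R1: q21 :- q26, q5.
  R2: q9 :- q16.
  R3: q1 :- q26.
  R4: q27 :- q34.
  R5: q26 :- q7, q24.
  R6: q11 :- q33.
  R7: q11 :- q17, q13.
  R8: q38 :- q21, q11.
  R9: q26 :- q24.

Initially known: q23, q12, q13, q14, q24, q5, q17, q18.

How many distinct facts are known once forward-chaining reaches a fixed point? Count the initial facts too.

13

[1] R7 [q11 :- q17, q13.]; R9 [q26 :- q24.]. ⇒ new: q11, q26.
[2] R1 [q21 :- q26, q5.]; R3 [q1 :- q26.]. ⇒ new: q21, q1.
[3] R8 [q38 :- q21, q11.]. ⇒ new: q38.
Closure: {q1, q11, q12, q13, q14, q17, q18, q21, q23, q24, q26, q38, q5} — 13 facts.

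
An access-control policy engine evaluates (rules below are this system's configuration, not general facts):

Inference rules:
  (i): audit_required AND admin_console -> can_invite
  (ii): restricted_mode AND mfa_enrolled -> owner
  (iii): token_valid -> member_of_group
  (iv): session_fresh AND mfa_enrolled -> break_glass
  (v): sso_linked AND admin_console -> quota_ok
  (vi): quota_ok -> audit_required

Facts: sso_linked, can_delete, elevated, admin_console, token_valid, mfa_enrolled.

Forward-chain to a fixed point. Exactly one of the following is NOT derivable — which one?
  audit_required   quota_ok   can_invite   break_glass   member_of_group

break_glass

Round 1: (iii) [token_valid -> member_of_group]; (v) [sso_linked AND admin_console -> quota_ok]. Adds member_of_group, quota_ok.
Round 2: (vi) [quota_ok -> audit_required]. Adds audit_required.
Round 3: (i) [audit_required AND admin_console -> can_invite]. Adds can_invite.
Derived: can_invite (round 3), quota_ok (round 1), member_of_group (round 1), audit_required (round 2). break_glass never appears in any round.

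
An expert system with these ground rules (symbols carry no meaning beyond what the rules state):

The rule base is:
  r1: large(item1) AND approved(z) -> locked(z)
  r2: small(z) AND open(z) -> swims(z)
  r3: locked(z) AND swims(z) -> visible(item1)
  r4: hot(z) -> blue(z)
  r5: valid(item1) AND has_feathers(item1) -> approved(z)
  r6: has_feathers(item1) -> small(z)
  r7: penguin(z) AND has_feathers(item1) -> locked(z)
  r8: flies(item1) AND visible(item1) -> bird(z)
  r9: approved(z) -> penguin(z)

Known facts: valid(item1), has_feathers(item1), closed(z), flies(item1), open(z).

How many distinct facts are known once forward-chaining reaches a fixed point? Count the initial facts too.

12

Round 1 — r5, r6, derive approved(z), small(z).
Round 2 — r2, r9, derive swims(z), penguin(z).
Round 3 — r7, derive locked(z).
Round 4 — r3, derive visible(item1).
Round 5 — r8, derive bird(z).
Closure: {approved(z), bird(z), closed(z), flies(item1), has_feathers(item1), locked(z), open(z), penguin(z), small(z), swims(z), valid(item1), visible(item1)} — 12 facts.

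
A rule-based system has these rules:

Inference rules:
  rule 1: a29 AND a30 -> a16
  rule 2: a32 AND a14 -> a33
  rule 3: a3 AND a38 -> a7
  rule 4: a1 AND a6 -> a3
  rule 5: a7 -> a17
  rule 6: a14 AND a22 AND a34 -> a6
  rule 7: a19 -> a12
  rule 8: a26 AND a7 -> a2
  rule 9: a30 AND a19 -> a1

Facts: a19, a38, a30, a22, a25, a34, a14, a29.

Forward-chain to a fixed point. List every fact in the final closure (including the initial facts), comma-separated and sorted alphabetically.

a1, a12, a14, a16, a17, a19, a22, a25, a29, a3, a30, a34, a38, a6, a7

Round 1: rule 1 [a29 AND a30 -> a16]; rule 6 [a14 AND a22 AND a34 -> a6]; rule 7 [a19 -> a12]; rule 9 [a30 AND a19 -> a1]. Adds a16, a6, a12, a1.
Round 2: rule 4 [a1 AND a6 -> a3]. Adds a3.
Round 3: rule 3 [a3 AND a38 -> a7]. Adds a7.
Round 4: rule 5 [a7 -> a17]. Adds a17.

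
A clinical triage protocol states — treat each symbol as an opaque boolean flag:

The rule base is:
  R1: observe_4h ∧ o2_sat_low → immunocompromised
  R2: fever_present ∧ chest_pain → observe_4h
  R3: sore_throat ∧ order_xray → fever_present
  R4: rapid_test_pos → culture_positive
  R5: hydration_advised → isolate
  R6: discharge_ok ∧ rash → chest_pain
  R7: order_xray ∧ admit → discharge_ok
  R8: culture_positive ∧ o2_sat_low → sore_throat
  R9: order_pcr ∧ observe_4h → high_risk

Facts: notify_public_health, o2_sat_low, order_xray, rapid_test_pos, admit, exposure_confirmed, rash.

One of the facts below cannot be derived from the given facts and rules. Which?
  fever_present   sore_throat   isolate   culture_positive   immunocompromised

isolate

Round 1 — R4, R7, derive culture_positive, discharge_ok.
Round 2 — R6, R8, derive chest_pain, sore_throat.
Round 3 — R3, derive fever_present.
Round 4 — R2, derive observe_4h.
Round 5 — R1, derive immunocompromised.
Derived: fever_present (round 3), sore_throat (round 2), immunocompromised (round 5), culture_positive (round 1). isolate never appears in any round.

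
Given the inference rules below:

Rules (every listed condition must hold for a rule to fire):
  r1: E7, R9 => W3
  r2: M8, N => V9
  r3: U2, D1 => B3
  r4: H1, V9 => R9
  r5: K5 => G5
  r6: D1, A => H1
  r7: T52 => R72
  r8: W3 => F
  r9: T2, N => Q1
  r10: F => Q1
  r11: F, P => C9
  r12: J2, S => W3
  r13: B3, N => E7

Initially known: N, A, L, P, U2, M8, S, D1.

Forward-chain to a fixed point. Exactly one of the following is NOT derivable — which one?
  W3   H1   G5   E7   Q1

Round 1 fires r2, r3, r6, giving V9, B3, H1.
Round 2 fires r4, r13, giving R9, E7.
Round 3 fires r1, giving W3.
Round 4 fires r8, giving F.
Round 5 fires r10, r11, giving Q1, C9.
Derived: H1 (round 1), E7 (round 2), W3 (round 3), Q1 (round 5). G5 never appears in any round.

G5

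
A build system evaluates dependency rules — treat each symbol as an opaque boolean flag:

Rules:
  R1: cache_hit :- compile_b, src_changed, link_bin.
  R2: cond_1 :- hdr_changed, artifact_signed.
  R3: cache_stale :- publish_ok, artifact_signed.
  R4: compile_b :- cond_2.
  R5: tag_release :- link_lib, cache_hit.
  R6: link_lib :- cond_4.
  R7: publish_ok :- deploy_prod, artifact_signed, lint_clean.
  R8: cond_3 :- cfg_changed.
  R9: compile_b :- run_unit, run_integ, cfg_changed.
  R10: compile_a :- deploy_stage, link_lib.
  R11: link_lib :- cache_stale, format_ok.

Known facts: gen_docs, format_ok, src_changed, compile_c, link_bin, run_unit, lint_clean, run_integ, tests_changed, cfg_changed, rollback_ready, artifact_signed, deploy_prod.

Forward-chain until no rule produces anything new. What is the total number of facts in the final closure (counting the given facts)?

20

Round 1: R7 [publish_ok :- deploy_prod, artifact_signed, lint_clean.]; R8 [cond_3 :- cfg_changed.]; R9 [compile_b :- run_unit, run_integ, cfg_changed.]. New: publish_ok, cond_3, compile_b.
Round 2: R1 [cache_hit :- compile_b, src_changed, link_bin.]; R3 [cache_stale :- publish_ok, artifact_signed.]. New: cache_hit, cache_stale.
Round 3: R11 [link_lib :- cache_stale, format_ok.]. New: link_lib.
Round 4: R5 [tag_release :- link_lib, cache_hit.]. New: tag_release.
Closure: {artifact_signed, cache_hit, cache_stale, cfg_changed, compile_b, compile_c, cond_3, deploy_prod, format_ok, gen_docs, link_bin, link_lib, lint_clean, publish_ok, rollback_ready, run_integ, run_unit, src_changed, tag_release, tests_changed} — 20 facts.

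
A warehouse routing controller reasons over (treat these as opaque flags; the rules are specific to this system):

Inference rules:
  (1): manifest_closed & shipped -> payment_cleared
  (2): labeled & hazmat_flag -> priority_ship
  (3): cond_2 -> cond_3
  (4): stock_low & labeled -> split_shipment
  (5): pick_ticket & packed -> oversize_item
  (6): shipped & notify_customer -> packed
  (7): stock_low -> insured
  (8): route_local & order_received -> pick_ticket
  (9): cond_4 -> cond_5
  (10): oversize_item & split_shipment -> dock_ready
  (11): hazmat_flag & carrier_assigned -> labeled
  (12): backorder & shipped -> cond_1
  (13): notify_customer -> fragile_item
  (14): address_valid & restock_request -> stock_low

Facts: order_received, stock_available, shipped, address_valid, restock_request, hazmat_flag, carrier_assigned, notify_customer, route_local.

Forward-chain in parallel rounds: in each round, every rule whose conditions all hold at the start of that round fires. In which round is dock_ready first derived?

3

Round 1 — (6), (8), (11), (13), (14), derive packed, pick_ticket, labeled, fragile_item, stock_low.
Round 2 — (2), (4), (5), (7), derive priority_ship, split_shipment, oversize_item, insured.
Round 3 — (10), derive dock_ready.
dock_ready first appears in round 3.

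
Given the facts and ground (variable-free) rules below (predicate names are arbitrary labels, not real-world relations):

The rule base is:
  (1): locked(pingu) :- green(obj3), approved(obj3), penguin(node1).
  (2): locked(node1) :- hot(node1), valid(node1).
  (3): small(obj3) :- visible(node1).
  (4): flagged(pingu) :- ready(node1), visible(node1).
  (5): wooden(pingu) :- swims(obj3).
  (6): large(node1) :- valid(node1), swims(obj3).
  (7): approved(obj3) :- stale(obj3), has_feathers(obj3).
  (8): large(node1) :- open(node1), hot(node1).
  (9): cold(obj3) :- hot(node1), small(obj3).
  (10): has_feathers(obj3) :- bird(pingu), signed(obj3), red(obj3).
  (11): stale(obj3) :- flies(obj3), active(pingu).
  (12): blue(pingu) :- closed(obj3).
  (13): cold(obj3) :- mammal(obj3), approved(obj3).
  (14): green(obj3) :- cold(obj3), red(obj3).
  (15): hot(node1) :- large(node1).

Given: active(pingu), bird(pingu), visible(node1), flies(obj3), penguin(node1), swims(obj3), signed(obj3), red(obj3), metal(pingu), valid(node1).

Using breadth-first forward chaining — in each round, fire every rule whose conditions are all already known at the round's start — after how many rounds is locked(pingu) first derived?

[1] (3) [small(obj3) :- visible(node1).]; (5) [wooden(pingu) :- swims(obj3).]; (6) [large(node1) :- valid(node1), swims(obj3).]; (10) [has_feathers(obj3) :- bird(pingu), signed(obj3), red(obj3).]; (11) [stale(obj3) :- flies(obj3), active(pingu).]. ⇒ new: small(obj3), wooden(pingu), large(node1), has_feathers(obj3), stale(obj3).
[2] (7) [approved(obj3) :- stale(obj3), has_feathers(obj3).]; (15) [hot(node1) :- large(node1).]. ⇒ new: approved(obj3), hot(node1).
[3] (2) [locked(node1) :- hot(node1), valid(node1).]; (9) [cold(obj3) :- hot(node1), small(obj3).]. ⇒ new: locked(node1), cold(obj3).
[4] (14) [green(obj3) :- cold(obj3), red(obj3).]. ⇒ new: green(obj3).
[5] (1) [locked(pingu) :- green(obj3), approved(obj3), penguin(node1).]. ⇒ new: locked(pingu).
locked(pingu) first appears in round 5.

5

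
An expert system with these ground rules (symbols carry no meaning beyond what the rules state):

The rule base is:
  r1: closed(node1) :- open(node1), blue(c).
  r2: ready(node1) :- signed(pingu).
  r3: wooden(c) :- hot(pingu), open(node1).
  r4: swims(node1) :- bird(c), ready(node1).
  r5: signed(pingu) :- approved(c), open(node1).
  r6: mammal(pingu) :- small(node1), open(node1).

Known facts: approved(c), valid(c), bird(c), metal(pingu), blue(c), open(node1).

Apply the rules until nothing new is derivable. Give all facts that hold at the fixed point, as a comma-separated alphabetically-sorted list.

Round 1: r1 [closed(node1) :- open(node1), blue(c).]; r5 [signed(pingu) :- approved(c), open(node1).]. Adds closed(node1), signed(pingu).
Round 2: r2 [ready(node1) :- signed(pingu).]. Adds ready(node1).
Round 3: r4 [swims(node1) :- bird(c), ready(node1).]. Adds swims(node1).

approved(c), bird(c), blue(c), closed(node1), metal(pingu), open(node1), ready(node1), signed(pingu), swims(node1), valid(c)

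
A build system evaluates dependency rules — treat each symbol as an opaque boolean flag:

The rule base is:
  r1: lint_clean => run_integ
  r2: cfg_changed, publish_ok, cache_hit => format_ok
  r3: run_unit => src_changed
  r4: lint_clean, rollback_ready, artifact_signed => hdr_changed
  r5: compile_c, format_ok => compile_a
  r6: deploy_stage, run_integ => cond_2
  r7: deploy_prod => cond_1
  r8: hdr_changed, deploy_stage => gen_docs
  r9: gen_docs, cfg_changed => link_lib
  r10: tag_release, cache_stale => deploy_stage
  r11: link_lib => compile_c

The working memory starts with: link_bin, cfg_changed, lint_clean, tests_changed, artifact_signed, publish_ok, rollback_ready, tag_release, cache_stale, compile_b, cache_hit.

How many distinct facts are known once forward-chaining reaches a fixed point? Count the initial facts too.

Round 1: r1 [lint_clean => run_integ]; r2 [cfg_changed, publish_ok, cache_hit => format_ok]; r4 [lint_clean, rollback_ready, artifact_signed => hdr_changed]; r10 [tag_release, cache_stale => deploy_stage]. Adds run_integ, format_ok, hdr_changed, deploy_stage.
Round 2: r6 [deploy_stage, run_integ => cond_2]; r8 [hdr_changed, deploy_stage => gen_docs]. Adds cond_2, gen_docs.
Round 3: r9 [gen_docs, cfg_changed => link_lib]. Adds link_lib.
Round 4: r11 [link_lib => compile_c]. Adds compile_c.
Round 5: r5 [compile_c, format_ok => compile_a]. Adds compile_a.
Closure: {artifact_signed, cache_hit, cache_stale, cfg_changed, compile_a, compile_b, compile_c, cond_2, deploy_stage, format_ok, gen_docs, hdr_changed, link_bin, link_lib, lint_clean, publish_ok, rollback_ready, run_integ, tag_release, tests_changed} — 20 facts.

20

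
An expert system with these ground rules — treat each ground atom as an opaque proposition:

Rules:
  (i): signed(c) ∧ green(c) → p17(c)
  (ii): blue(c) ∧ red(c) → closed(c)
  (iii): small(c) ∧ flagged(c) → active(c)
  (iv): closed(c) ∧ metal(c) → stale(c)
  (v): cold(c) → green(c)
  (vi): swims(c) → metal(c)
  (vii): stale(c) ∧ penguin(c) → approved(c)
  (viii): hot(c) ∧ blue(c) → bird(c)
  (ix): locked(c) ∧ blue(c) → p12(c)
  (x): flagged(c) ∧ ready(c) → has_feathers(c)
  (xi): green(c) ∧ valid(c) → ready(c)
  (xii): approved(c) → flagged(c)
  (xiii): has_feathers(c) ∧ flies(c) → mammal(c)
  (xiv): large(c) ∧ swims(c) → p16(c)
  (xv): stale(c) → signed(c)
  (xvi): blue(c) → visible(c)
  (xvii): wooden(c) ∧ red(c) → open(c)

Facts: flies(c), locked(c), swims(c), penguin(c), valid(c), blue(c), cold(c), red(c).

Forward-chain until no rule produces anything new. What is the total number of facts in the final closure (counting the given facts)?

Round 1: (ii) [blue(c) ∧ red(c) → closed(c)]; (v) [cold(c) → green(c)]; (vi) [swims(c) → metal(c)]; (ix) [locked(c) ∧ blue(c) → p12(c)]; (xvi) [blue(c) → visible(c)]. Adds closed(c), green(c), metal(c), p12(c), visible(c).
Round 2: (iv) [closed(c) ∧ metal(c) → stale(c)]; (xi) [green(c) ∧ valid(c) → ready(c)]. Adds stale(c), ready(c).
Round 3: (vii) [stale(c) ∧ penguin(c) → approved(c)]; (xv) [stale(c) → signed(c)]. Adds approved(c), signed(c).
Round 4: (i) [signed(c) ∧ green(c) → p17(c)]; (xii) [approved(c) → flagged(c)]. Adds p17(c), flagged(c).
Round 5: (x) [flagged(c) ∧ ready(c) → has_feathers(c)]. Adds has_feathers(c).
Round 6: (xiii) [has_feathers(c) ∧ flies(c) → mammal(c)]. Adds mammal(c).
Closure: {approved(c), blue(c), closed(c), cold(c), flagged(c), flies(c), green(c), has_feathers(c), locked(c), mammal(c), metal(c), p12(c), p17(c), penguin(c), ready(c), red(c), signed(c), stale(c), swims(c), valid(c), visible(c)} — 21 facts.

21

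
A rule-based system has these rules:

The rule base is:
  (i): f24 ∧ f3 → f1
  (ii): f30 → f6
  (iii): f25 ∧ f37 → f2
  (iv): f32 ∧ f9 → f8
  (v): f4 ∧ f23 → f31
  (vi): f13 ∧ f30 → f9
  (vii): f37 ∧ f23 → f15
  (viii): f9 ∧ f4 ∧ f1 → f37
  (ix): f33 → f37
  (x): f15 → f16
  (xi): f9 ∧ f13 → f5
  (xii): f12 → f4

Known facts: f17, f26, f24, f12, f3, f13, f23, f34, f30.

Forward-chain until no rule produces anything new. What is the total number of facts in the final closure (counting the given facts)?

18

Round 1: (i) [f24 ∧ f3 → f1]; (ii) [f30 → f6]; (vi) [f13 ∧ f30 → f9]; (xii) [f12 → f4]. New: f1, f6, f9, f4.
Round 2: (v) [f4 ∧ f23 → f31]; (viii) [f9 ∧ f4 ∧ f1 → f37]; (xi) [f9 ∧ f13 → f5]. New: f31, f37, f5.
Round 3: (vii) [f37 ∧ f23 → f15]. New: f15.
Round 4: (x) [f15 → f16]. New: f16.
Closure: {f1, f12, f13, f15, f16, f17, f23, f24, f26, f3, f30, f31, f34, f37, f4, f5, f6, f9} — 18 facts.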